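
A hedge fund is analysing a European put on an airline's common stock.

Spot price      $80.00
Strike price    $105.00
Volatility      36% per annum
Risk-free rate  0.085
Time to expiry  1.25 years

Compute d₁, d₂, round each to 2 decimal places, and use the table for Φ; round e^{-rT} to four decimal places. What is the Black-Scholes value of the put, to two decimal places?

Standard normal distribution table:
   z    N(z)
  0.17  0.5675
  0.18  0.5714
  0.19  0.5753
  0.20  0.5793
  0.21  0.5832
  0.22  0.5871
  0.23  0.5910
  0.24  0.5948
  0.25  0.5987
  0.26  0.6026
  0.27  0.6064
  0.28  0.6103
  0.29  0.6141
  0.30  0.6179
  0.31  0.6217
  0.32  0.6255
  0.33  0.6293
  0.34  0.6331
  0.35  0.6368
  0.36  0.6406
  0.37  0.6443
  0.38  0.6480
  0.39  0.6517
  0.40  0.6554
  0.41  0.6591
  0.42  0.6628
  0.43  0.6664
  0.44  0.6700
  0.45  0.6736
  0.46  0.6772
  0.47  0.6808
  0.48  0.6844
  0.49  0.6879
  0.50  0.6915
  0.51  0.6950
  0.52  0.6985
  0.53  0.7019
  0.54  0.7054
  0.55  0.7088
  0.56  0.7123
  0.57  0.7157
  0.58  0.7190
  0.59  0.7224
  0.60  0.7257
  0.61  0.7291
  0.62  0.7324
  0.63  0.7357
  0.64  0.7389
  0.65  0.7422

σ√T = 0.36 × 1.1180 = 0.4025
d₁ = [ln(80/105) + (0.085 + 0.36²/2)·1.25] / 0.4025 = [-0.2719 + 0.1872] / 0.4025 = -0.2104 which rounds to -0.21
d₂ = d₁ − σ√T = -0.2104 − 0.4025 = -0.6129 which rounds to -0.61
exp(−rT) = exp(−0.085·1.25) = 0.8992
N(−d₂) = N(0.61) = 0.7291;  N(−d₁) = N(0.21) = 0.5832
P = 105·0.8992·0.7291 − 80·0.5832 = 68.8387 − 46.6560 = 22.1827

$22.18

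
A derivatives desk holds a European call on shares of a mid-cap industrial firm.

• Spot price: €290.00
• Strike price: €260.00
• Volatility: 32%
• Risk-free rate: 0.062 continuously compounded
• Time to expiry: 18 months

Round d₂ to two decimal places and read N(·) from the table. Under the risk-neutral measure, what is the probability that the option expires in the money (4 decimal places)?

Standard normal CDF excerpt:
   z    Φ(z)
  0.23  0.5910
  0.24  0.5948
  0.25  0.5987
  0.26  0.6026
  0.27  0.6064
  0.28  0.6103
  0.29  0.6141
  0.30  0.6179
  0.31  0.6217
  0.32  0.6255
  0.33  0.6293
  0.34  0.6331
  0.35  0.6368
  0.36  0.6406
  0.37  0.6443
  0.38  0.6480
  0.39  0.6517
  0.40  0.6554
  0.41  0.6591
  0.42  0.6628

T = 1.5;  σ√T = 0.3919
d₁ = [ln(290/260) + (0.062 + 0.32²/2)·1.5] / 0.3919 = [0.1092 + 0.1698] / 0.3919 = 0.7119 ⇒ 0.71
d₂ = d₁ − σ√T = 0.7119 − 0.3919 = 0.3200 ⇒ 0.32
Risk-neutral Pr[S_T > K] = N(d₂) = N(0.32) = 0.6255

0.6255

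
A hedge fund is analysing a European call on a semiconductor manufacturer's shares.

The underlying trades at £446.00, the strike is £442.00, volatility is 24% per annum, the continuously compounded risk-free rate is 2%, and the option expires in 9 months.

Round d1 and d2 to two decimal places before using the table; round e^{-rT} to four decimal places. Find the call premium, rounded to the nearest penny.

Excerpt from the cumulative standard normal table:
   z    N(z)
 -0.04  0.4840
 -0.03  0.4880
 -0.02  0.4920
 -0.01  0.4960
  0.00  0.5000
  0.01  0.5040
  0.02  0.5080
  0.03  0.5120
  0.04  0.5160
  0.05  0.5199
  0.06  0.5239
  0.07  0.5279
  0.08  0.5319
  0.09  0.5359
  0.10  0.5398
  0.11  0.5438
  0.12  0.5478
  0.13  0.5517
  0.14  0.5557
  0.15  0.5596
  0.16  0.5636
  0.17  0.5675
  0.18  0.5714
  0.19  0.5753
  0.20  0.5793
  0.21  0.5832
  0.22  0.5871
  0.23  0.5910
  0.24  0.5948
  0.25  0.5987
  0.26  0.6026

T = 0.75;  σ√T = 0.2078
d₁ = [ln(446/442) + (0.02 + ½·0.24²)·0.75] / (σ√T) = (0.0090 + 0.0366) / 0.2078 = 0.2194 ≈ 0.22
d₂ = 0.2194 − 0.2078 = 0.0116 ≈ 0.01
exp(−rT) = exp(−0.02·0.75) = 0.9851
N(d₁) = N(0.22) = 0.5871;  N(d₂) = N(0.01) = 0.5040
C = 446·0.5871 − 442·0.9851·0.5040 = 261.8466 − 219.4488 = 42.3978

£42.40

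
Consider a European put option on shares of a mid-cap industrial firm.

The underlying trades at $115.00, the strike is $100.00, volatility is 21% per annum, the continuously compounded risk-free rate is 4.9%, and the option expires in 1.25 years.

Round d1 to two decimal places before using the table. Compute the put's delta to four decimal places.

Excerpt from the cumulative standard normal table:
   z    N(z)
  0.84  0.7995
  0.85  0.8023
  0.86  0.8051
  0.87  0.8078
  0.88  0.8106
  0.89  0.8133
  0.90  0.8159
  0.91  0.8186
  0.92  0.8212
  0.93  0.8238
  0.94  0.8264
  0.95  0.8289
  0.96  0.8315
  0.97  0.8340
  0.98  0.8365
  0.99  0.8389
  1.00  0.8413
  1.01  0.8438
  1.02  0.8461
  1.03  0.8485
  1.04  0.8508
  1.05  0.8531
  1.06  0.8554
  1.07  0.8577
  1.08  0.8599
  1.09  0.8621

-0.1660

σ√T = 0.21 × 1.1180 = 0.2348
ln(S/K) + (r + σ²/2)T = ln(115/100) + (0.049 + 0.21²/2)·1.25 = 0.1398 + 0.0888 = 0.2286
d₁ = 0.2286 / 0.2348 = 0.9735 which rounds to 0.97
N(d₁) = N(0.97) = 0.8340
Δ_put = N(d₁) − 1 = 0.8340 − 1 = -0.1660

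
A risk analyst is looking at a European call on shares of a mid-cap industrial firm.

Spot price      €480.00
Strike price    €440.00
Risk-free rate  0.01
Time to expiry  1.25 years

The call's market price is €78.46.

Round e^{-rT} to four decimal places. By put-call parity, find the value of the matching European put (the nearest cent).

€33.00

exp(−rT) = exp(−0.01·1.25) = 0.9876
Put-call parity: C − P = S − K·e^(−rT) = 480 − 440·0.9876 = 480 − 434.5440 = 45.4560
P = C − (C − P) = 78.46 − (45.4560) = 33.0040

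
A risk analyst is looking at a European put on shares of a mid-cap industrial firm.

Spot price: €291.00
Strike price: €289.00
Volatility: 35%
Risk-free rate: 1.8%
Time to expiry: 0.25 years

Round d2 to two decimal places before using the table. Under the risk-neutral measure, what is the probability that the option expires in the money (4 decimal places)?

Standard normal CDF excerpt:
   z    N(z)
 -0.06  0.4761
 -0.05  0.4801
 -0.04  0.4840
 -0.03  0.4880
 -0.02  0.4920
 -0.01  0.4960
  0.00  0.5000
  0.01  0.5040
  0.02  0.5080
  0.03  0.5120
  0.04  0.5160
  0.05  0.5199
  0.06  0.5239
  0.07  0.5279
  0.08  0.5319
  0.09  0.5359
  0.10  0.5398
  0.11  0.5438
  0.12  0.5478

σ√T = 0.35 × 0.5000 = 0.1750
ln(S/K) + (r + σ²/2)T = ln(291/289) + (0.018 + 0.35²/2)·0.25 = 0.0069 + 0.0198 = 0.0267
d₁ = 0.0267 / 0.1750 = 0.1526 → 0.15
d₂ = d₁ − σ√T = 0.1526 − 0.1750 = -0.0224 → -0.02
Pr(exercise) under Q = N(−d₂) = N(0.02) = 0.5080

0.5080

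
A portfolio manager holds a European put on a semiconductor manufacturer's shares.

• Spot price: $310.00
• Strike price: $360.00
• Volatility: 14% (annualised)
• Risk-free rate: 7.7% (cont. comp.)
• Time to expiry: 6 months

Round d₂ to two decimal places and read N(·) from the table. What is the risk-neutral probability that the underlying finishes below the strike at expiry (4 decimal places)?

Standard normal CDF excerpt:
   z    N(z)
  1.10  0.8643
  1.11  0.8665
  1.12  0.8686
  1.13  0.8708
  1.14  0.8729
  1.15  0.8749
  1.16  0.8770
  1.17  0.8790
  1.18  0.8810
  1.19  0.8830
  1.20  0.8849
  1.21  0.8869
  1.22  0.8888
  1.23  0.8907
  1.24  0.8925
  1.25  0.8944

0.8790

T = 0.5;  σ√T = 0.0990
d₁ = [ln(310/360) + (0.077 + 0.14²/2)·0.5] / 0.0990 = [-0.1495 + 0.0434] / 0.0990 = -1.0721 ⇒ -1.07
d₂ = d₁ − σ√T = -1.0721 − 0.0990 = -1.1711 ⇒ -1.17
Pr(exercise) under Q = N(−d₂) = N(1.17) = 0.8790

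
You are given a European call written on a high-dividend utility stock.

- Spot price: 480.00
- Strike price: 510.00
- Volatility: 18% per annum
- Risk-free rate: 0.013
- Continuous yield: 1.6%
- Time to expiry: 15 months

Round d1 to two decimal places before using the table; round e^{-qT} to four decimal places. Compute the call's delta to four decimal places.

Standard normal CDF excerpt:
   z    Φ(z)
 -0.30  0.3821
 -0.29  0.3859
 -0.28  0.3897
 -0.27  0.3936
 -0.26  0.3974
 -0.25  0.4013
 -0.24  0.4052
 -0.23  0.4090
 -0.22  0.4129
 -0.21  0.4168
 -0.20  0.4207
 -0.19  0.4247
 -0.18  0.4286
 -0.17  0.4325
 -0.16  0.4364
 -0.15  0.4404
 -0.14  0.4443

0.4047

T = 1.25;  σ√T = 0.2012
d₁ = [ln(480/510) + (0.013 − 0.016 + ½·0.18²)·1.25] / (σ√T) = (-0.0606 + 0.0165) / 0.2012 = -0.2193 ≈ -0.22
N(d₁) = N(-0.22) = 0.4129
Δ_call = e^(−qT)·N(d₁) = 0.9802·0.4129 = 0.4047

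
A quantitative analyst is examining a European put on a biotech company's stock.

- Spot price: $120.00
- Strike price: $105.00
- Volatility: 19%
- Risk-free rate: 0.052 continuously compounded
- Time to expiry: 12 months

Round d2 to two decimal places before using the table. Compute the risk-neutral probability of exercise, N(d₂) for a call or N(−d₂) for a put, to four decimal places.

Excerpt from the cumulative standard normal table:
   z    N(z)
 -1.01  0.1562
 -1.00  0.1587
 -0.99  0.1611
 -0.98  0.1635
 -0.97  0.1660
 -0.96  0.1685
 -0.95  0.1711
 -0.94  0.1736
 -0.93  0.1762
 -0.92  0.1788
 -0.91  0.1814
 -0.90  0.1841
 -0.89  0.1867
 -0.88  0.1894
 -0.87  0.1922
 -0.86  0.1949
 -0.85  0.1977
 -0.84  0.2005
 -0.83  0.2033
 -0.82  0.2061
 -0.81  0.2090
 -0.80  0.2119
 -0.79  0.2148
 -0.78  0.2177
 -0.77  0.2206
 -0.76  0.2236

σ√T = 0.19·√1 = 0.1900
ln(S/K) + (r + σ²/2)T = ln(120/105) + (0.052 + 0.19²/2)·1 = 0.1335 + 0.0701 = 0.2036
d₁ = 0.2036 / 0.1900 = 1.0715 which rounds to 1.07
d₂ = d₁ − σ√T = 1.0715 − 0.1900 = 0.8815 which rounds to 0.88
Pr(exercise) under Q = N(−d₂) = N(-0.88) = 0.1894

0.1894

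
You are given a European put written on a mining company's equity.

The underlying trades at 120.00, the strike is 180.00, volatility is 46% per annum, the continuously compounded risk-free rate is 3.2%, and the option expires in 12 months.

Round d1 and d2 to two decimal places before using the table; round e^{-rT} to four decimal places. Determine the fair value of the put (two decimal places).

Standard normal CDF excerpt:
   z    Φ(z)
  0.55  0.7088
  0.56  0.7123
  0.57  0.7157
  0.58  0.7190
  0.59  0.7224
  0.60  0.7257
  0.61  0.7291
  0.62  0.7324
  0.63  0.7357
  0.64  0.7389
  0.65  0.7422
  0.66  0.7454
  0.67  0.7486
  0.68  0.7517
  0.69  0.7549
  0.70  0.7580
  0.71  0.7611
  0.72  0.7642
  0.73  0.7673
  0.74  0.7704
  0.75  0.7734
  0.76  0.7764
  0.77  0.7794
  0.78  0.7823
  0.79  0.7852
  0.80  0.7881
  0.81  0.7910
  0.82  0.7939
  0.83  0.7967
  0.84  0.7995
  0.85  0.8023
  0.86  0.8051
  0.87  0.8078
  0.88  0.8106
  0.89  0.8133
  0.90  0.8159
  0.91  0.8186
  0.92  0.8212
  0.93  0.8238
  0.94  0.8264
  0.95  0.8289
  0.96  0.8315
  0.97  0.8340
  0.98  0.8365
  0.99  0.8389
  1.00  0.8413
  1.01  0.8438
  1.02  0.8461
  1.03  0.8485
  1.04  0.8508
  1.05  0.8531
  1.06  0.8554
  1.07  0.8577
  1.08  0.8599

T = 1;  σ√T = 0.4600
d₁ = [ln(120/180) + (0.032 + 0.46²/2)·1] / 0.4600 = [-0.4055 + 0.1378] / 0.4600 = -0.5819 ≈ -0.58
d₂ = d₁ − σ√T = -0.5819 − 0.4600 = -1.0419 ≈ -1.04
exp(−rT) = exp(−0.032·1) = 0.9685
P = 180·0.9685·N(1.04) − 120·N(0.58) = 180·0.9685·0.8508 − 120·0.7190 = 148.3200 − 86.2800 = 62.0400

62.04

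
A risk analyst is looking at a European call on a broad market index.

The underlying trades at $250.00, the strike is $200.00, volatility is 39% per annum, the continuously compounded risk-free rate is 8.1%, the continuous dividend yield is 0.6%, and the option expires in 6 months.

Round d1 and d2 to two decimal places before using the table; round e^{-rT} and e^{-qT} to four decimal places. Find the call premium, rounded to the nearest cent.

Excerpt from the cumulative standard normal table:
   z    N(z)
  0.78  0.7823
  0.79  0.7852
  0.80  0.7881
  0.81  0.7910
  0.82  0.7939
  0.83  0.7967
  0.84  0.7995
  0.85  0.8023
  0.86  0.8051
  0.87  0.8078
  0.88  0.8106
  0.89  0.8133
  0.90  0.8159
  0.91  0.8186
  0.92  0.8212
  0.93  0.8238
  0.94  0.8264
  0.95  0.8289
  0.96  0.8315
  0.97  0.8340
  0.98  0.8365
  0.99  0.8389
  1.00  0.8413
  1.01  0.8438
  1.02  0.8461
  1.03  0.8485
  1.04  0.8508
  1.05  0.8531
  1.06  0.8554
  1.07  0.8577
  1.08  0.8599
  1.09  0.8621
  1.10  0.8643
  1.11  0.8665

T = 0.5;  σ√T = 0.2758
d₁ = [ln(250/200) + (0.081 − 0.006 + ½·0.39²)·0.5] / (σ√T) = (0.2231 + 0.0755) / 0.2758 = 1.0830 ⇒ 1.08
d₂ = 1.0830 − 0.2758 = 0.8073 ⇒ 0.81
exp(−qT) = exp(−0.006·0.5) = 0.9970;  exp(−rT) = exp(−0.081·0.5) = 0.9603
N(d₁) = N(1.08) = 0.8599;  N(d₂) = N(0.81) = 0.7910
C = 250·0.9970·0.8599 − 200·0.9603·0.7910 = 214.3301 − 151.9195 = 62.4106

$62.41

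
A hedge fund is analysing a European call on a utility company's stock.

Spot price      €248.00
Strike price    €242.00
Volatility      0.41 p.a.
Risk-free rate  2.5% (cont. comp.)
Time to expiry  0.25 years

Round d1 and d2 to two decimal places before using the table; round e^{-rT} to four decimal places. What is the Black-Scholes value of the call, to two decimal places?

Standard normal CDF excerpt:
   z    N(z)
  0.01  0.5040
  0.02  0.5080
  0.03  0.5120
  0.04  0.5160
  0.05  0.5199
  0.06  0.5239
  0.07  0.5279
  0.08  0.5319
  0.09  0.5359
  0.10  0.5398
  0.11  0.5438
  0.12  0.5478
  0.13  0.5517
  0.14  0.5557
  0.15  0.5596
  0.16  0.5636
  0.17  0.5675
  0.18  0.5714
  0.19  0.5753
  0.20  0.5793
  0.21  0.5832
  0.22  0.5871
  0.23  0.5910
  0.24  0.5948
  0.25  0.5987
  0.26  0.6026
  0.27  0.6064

€23.44

σ√T = 0.41·√0.25 = 0.2050
d₁ = [ln(248/242) + (0.025 + 0.41²/2)·0.25] / 0.2050 = [0.0245 + 0.0273] / 0.2050 = 0.2525 → 0.25
d₂ = d₁ − σ√T = 0.2525 − 0.2050 = 0.0475 → 0.05
e^(−rT) = e^(−0.025·0.25) = 0.9938
C = 248·N(0.25) − 242·0.9938·N(0.05) = 248·0.5987 − 242·0.9938·0.5199 = 148.4776 − 125.0357 = 23.4419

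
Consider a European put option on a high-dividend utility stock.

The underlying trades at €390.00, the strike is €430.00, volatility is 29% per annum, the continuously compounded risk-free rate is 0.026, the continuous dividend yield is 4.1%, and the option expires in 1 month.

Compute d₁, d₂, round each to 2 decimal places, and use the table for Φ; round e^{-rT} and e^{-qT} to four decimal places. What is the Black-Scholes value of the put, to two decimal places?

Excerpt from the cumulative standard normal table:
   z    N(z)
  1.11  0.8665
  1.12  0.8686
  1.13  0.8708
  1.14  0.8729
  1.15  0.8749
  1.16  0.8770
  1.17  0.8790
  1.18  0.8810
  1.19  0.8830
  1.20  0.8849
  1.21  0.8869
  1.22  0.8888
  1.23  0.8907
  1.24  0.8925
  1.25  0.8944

€42.07

σ√T = 0.29 × 0.2887 = 0.0837
ln(S/K) + (r − q + σ²/2)T = ln(390/430) + (0.026 − 0.041 + 0.29²/2)·0.08333 = -0.0976 + 0.0023 = -0.0954
d₁ = -0.0954 / 0.0837 = -1.1394 ⇒ -1.14
d₂ = d₁ − σ√T = -1.1394 − 0.0837 = -1.2231 ⇒ -1.22
e^(−qT) = e^(−0.041·0.08333) = 0.9966;  e^(−rT) = e^(−0.026·0.08333) = 0.9978
N(−d₂) = N(1.22) = 0.8888;  N(−d₁) = N(1.14) = 0.8729
P = 430·0.9978·0.8888 − 390·0.9966·0.8729 = 381.3432 − 339.2735 = 42.0697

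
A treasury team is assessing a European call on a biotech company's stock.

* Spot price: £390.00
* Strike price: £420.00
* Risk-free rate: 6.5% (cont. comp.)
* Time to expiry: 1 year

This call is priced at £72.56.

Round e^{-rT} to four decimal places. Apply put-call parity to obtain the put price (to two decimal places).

e^(−rT) = e^(−0.065·1) = 0.9371
Put-call parity: C − P = S − K·e^(−rT) = 390 − 420·0.9371 = 390 − 393.5820 = -3.5820
P = C − (C − P) = 72.56 − (-3.5820) = 76.1420

£76.14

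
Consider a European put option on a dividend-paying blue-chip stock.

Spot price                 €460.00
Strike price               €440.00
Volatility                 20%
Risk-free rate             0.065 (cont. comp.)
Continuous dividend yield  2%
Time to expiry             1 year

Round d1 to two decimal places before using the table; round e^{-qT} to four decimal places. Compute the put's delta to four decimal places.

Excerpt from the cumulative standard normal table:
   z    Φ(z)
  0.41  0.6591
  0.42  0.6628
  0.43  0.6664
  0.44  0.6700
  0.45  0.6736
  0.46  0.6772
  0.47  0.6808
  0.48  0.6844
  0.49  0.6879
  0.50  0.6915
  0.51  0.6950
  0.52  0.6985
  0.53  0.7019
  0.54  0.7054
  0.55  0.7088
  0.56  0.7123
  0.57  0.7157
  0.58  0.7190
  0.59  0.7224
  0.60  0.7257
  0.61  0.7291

σ√T = 0.2·√1 = 0.2000
d₁ = [ln(460/440) + (0.065 − 0.02 + ½·0.2²)·1] / (σ√T) = (0.0445 + 0.0650) / 0.2000 = 0.5473 which rounds to 0.55
N(d₁) = N(0.55) = 0.7088
Δ_put = exp(−qT)·(N(d₁) − 1) = 0.9802·(0.7088 − 1) = -0.2854

-0.2854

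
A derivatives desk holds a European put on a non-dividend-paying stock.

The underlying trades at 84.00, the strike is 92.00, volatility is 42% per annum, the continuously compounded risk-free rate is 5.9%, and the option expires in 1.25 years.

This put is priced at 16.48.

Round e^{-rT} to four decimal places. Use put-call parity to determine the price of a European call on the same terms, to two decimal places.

15.02

e^(−rT) = e^(−0.059·1.25) = 0.9289
Put-call parity: C − P = S − K·e^(−rT) = 84 − 92·0.9289 = 84 − 85.4588 = -1.4588
C = P + (C − P) = 16.48 + (-1.4588) = 15.0212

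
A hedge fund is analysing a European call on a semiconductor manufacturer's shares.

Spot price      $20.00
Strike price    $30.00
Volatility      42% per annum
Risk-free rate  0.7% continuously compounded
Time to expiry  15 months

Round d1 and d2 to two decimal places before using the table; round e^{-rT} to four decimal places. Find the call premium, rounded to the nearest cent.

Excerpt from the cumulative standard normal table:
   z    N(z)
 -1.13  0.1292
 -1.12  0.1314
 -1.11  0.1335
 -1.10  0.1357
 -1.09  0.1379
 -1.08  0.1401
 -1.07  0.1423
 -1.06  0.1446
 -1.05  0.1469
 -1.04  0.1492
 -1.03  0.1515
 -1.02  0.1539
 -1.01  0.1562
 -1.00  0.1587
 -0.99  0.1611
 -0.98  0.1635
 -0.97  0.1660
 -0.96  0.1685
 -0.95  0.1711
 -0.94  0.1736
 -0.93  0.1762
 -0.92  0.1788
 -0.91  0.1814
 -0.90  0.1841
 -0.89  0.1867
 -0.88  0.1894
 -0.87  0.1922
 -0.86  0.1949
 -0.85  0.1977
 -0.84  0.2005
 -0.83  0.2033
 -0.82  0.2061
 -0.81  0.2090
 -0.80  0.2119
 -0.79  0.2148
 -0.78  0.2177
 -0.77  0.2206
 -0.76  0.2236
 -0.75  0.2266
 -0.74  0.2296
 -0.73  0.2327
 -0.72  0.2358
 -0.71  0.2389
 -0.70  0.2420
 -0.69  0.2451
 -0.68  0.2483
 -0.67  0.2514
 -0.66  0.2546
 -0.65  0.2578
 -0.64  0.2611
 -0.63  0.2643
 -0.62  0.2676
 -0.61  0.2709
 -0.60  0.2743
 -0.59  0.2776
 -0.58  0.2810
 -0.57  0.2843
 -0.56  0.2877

T = 1.25;  σ√T = 0.4696
d₁ = [ln(20/30) + (0.007 + 0.42²/2)·1.25] / 0.4696 = [-0.4055 + 0.1190] / 0.4696 = -0.6101 → -0.61
d₂ = d₁ − σ√T = -0.6101 − 0.4696 = -1.0796 → -1.08
e^(−rT) = e^(−0.007·1.25) = 0.9913
C = 20·N(-0.61) − 30·0.9913·N(-1.08) = 20·0.2709 − 30·0.9913·0.1401 = 5.4180 − 4.1664 = 1.2516

$1.25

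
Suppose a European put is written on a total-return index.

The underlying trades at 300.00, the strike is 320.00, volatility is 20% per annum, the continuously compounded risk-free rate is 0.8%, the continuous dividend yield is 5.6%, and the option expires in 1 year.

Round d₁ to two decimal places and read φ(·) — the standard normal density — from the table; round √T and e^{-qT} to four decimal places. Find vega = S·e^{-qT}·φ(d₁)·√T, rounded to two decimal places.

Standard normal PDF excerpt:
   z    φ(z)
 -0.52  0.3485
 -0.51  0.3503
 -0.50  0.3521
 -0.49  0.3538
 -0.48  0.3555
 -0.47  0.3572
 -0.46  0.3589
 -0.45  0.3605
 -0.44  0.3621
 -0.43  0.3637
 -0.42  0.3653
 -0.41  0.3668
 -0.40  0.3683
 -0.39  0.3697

101.80

T = 1;  σ√T = 0.2000
d₁ = [ln(300/320) + (0.008 − 0.056 + 0.2²/2)·1] / 0.2000 = [-0.0645 − 0.0280] / 0.2000 = -0.4627 ⇒ -0.46
√T = √1 = 1.0000
φ(d₁) = φ(-0.46) = 0.3589
exp(−qT) = exp(−0.056·1) = 0.9455
vega = S·exp(−qT)·φ(d₁)·√T = 300·0.9455·0.3589·1.0000 = 101.8020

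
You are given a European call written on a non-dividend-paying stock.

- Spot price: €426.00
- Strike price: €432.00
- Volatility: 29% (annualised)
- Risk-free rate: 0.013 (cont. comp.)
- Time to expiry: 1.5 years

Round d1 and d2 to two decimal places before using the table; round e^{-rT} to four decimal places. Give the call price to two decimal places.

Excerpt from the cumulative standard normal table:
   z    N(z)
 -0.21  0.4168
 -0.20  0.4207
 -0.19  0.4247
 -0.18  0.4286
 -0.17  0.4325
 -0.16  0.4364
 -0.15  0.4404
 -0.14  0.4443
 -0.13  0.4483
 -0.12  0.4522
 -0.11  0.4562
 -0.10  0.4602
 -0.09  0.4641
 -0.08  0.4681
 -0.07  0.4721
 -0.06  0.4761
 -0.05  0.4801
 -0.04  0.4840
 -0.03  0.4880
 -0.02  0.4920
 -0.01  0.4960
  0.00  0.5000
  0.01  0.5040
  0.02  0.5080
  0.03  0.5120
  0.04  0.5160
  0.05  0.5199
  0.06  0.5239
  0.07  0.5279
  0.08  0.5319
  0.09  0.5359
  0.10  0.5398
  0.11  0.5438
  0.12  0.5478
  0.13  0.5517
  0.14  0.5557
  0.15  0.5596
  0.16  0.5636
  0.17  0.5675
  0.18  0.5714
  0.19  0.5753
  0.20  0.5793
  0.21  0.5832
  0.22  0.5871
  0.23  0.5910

€60.19

σ√T = 0.29 × 1.2247 = 0.3552
ln(S/K) + (r + σ²/2)T = ln(426/432) + (0.013 + 0.29²/2)·1.5 = -0.0140 + 0.0826 = 0.0686
d₁ = 0.0686 / 0.3552 = 0.1931 ≈ 0.19
d₂ = d₁ − σ√T = 0.1931 − 0.3552 = -0.1621 ≈ -0.16
exp(−rT) = exp(−0.013·1.5) = 0.9807
N(d₁) = N(0.19) = 0.5753;  N(d₂) = N(-0.16) = 0.4364
C = 426·0.5753 − 432·0.9807·0.4364 = 245.0778 − 184.8863 = 60.1915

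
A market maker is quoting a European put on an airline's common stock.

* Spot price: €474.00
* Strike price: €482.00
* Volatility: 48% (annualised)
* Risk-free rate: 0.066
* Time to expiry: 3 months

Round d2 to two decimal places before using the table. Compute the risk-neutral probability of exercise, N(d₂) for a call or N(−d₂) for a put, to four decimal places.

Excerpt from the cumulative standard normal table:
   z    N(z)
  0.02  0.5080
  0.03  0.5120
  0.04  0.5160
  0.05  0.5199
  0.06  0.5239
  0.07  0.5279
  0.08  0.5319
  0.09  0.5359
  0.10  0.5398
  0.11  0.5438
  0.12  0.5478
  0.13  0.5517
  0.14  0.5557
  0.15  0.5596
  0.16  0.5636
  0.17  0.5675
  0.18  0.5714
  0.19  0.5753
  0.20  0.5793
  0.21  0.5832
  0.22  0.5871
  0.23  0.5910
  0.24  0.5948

0.5478

T = 0.25;  σ√T = 0.2400
d₁ = [ln(474/482) + (0.066 + ½·0.48²)·0.25] / (σ√T) = (-0.0167 + 0.0453) / 0.2400 = 0.1190 ⇒ 0.12
d₂ = 0.1190 − 0.2400 = -0.1210 ⇒ -0.12
Pr(exercise) under Q = N(−d₂) = N(0.12) = 0.5478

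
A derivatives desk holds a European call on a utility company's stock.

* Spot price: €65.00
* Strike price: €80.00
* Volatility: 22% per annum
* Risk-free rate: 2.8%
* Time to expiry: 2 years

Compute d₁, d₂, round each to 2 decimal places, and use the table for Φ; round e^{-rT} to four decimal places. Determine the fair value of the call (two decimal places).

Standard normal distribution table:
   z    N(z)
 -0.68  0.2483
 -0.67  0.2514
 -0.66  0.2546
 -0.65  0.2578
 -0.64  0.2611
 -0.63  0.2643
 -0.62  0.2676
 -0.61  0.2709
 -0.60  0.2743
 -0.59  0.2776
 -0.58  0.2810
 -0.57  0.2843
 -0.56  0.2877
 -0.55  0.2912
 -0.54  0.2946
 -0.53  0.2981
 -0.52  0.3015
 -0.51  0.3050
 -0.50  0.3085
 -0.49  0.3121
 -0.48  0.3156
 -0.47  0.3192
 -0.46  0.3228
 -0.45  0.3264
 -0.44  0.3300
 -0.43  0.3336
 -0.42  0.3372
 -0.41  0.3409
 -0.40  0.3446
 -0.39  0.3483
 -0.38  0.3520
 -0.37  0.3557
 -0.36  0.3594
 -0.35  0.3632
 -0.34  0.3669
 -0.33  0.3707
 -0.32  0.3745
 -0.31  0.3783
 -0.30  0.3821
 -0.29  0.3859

€4.35

T = 2;  σ√T = 0.3111
d₁ = [ln(65/80) + (0.028 + 0.22²/2)·2] / 0.3111 = [-0.2076 + 0.1044] / 0.3111 = -0.3318 which rounds to -0.33
d₂ = d₁ − σ√T = -0.3318 − 0.3111 = -0.6430 which rounds to -0.64
e^(−rT) = e^(−0.028·2) = 0.9455
N(d₁) = N(-0.33) = 0.3707;  N(d₂) = N(-0.64) = 0.2611
C = 65·0.3707 − 80·0.9455·0.2611 = 24.0955 − 19.7496 = 4.3459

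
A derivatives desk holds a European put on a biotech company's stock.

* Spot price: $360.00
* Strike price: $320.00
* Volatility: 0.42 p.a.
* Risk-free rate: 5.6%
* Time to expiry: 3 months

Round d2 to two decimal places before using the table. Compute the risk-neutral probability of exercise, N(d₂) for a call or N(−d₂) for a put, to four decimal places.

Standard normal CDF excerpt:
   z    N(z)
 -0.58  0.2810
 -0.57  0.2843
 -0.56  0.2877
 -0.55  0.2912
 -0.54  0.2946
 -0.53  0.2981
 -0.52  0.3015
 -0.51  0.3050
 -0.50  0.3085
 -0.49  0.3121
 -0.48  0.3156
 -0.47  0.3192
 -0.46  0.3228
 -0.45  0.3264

T = 0.25;  σ√T = 0.2100
ln(S/K) + (r + σ²/2)T = ln(360/320) + (0.056 + 0.42²/2)·0.25 = 0.1178 + 0.0360 = 0.1538
d₁ = 0.1538 / 0.2100 = 0.7325 → 0.73
d₂ = d₁ − σ√T = 0.7325 − 0.2100 = 0.5225 → 0.52
Pr(exercise) under Q = N(−d₂) = N(-0.52) = 0.3015

0.3015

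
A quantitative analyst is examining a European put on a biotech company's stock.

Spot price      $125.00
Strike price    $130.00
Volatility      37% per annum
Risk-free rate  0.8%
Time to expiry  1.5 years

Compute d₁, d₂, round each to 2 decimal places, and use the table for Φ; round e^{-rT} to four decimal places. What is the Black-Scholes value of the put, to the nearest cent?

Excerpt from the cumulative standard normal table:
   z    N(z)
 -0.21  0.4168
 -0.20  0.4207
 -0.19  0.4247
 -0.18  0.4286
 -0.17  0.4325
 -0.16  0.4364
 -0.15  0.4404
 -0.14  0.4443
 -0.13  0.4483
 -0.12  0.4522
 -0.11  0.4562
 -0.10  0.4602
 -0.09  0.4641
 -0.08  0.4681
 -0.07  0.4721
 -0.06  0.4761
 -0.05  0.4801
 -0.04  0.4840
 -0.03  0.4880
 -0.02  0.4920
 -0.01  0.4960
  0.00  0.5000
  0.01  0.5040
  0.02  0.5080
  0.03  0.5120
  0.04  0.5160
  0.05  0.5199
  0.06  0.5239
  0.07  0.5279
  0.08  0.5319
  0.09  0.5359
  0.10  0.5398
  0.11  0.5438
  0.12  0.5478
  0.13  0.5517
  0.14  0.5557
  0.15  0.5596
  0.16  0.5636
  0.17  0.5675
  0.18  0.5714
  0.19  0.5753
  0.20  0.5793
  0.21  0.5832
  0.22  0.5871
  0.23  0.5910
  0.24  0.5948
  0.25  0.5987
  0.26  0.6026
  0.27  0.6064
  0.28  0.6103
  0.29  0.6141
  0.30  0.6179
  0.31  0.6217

$24.82

σ√T = 0.37 × 1.2247 = 0.4532
ln(S/K) + (r + σ²/2)T = ln(125/130) + (0.008 + 0.37²/2)·1.5 = -0.0392 + 0.1147 = 0.0755
d₁ = 0.0755 / 0.4532 = 0.1665 ⇒ 0.17
d₂ = d₁ − σ√T = 0.1665 − 0.4532 = -0.2866 ⇒ -0.29
exp(−rT) = exp(−0.008·1.5) = 0.9881
N(−d₂) = N(0.29) = 0.6141;  N(−d₁) = N(-0.17) = 0.4325
P = 130·0.9881·0.6141 − 125·0.4325 = 78.8830 − 54.0625 = 24.8205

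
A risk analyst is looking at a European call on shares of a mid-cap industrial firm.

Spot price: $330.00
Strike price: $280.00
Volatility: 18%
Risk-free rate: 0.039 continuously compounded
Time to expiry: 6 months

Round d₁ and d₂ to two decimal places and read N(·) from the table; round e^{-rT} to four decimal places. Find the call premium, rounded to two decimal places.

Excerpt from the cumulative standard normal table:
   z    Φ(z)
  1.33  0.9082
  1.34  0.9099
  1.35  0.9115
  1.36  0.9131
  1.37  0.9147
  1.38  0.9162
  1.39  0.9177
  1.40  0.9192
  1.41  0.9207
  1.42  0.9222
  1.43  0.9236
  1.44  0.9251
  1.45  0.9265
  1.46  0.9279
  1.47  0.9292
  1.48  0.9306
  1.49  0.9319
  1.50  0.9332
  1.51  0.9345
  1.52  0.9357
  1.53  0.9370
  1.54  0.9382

$56.80

σ√T = 0.18 × 0.7071 = 0.1273
d₁ = [ln(330/280) + (0.039 + ½·0.18²)·0.5] / (σ√T) = (0.1643 + 0.0276) / 0.1273 = 1.5077 ≈ 1.51
d₂ = 1.5077 − 0.1273 = 1.3805 ≈ 1.38
exp(−rT) = exp(−0.039·0.5) = 0.9807
N(d₁) = N(1.51) = 0.9345;  N(d₂) = N(1.38) = 0.9162
C = 330·0.9345 − 280·0.9807·0.9162 = 308.3850 − 251.5849 = 56.8001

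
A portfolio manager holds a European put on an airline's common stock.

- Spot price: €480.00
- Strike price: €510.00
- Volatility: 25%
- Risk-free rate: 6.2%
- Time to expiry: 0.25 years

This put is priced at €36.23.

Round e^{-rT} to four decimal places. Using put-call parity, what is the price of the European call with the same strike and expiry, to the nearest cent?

€14.08

e^(−rT) = e^(−0.062·0.25) = 0.9846
Put-call parity: C − P = S − K·e^(−rT) = 480 − 510·0.9846 = 480 − 502.1460 = -22.1460
C = P + (C − P) = 36.23 + (-22.1460) = 14.0840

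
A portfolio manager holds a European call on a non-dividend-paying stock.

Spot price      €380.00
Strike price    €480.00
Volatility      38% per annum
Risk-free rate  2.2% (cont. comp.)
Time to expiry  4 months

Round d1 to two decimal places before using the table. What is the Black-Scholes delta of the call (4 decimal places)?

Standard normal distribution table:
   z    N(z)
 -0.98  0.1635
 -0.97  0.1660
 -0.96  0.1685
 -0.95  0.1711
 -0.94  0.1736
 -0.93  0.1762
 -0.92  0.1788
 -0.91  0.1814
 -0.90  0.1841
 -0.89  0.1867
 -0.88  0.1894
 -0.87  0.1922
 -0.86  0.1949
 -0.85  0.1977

σ√T = 0.38·√0.3333 = 0.2194
ln(S/K) + (r + σ²/2)T = ln(380/480) + (0.022 + 0.38²/2)·0.3333 = -0.2336 + 0.0314 = -0.2022
d₁ = -0.2022 / 0.2194 = -0.9217 ⇒ -0.92
N(d₁) = N(-0.92) = 0.1788
Δ_call = N(d₁) = 0.1788

0.1788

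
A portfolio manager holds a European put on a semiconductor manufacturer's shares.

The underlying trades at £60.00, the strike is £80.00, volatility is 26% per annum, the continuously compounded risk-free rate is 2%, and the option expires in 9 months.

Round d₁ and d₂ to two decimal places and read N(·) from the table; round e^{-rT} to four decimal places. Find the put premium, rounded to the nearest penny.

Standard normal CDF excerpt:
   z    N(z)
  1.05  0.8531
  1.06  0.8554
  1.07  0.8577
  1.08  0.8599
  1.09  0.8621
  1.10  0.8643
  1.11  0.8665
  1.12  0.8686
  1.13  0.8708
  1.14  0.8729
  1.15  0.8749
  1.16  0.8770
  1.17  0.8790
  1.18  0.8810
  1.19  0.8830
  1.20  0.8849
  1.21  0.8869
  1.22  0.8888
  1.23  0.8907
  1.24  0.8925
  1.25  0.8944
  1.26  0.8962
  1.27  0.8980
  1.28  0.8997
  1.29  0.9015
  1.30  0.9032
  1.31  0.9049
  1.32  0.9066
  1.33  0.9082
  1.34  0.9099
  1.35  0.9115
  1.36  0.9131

σ√T = 0.26 × 0.8660 = 0.2252
ln(S/K) + (r + σ²/2)T = ln(60/80) + (0.02 + 0.26²/2)·0.75 = -0.2877 + 0.0403 = -0.2473
d₁ = -0.2473 / 0.2252 = -1.0984 → -1.10
d₂ = d₁ − σ√T = -1.0984 − 0.2252 = -1.3236 → -1.32
e^(−rT) = e^(−0.02·0.75) = 0.9851
N(−d₂) = N(1.32) = 0.9066;  N(−d₁) = N(1.10) = 0.8643
P = 80·0.9851·0.9066 − 60·0.8643 = 71.4473 − 51.8580 = 19.5893

£19.59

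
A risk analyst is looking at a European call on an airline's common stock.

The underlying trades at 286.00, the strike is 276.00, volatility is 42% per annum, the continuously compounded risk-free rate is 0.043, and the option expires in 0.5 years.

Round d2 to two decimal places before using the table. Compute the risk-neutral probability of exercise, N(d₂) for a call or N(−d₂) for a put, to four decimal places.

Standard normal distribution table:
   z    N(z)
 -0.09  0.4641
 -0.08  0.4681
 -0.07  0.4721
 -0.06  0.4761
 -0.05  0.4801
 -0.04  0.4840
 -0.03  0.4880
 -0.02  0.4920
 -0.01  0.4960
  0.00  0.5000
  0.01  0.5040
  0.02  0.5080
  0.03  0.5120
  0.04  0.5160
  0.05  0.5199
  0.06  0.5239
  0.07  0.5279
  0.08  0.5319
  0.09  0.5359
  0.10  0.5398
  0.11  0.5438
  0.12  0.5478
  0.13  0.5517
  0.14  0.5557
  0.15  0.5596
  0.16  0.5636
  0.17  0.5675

σ√T = 0.42·√0.5 = 0.2970
d₁ = [ln(286/276) + (0.043 + ½·0.42²)·0.5] / (σ√T) = (0.0356 + 0.0656) / 0.2970 = 0.3407 ⇒ 0.34
d₂ = 0.3407 − 0.2970 = 0.0437 ⇒ 0.04
Risk-neutral Pr[S_T > K] = N(d₂) = N(0.04) = 0.5160

0.5160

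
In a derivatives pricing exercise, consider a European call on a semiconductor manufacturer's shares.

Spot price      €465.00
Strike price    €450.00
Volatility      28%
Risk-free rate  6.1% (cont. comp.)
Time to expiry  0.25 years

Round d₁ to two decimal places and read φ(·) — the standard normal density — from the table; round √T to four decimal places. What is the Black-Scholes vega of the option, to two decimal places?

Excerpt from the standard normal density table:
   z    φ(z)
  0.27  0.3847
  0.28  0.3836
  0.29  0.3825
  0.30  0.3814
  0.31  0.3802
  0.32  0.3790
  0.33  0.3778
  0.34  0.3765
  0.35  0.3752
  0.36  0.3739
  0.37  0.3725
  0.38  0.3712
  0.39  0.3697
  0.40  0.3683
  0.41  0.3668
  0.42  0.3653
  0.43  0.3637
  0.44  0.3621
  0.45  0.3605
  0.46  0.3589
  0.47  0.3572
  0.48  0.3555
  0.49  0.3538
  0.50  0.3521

σ√T = 0.28 × 0.5000 = 0.1400
ln(S/K) + (r + σ²/2)T = ln(465/450) + (0.061 + 0.28²/2)·0.25 = 0.0328 + 0.0251 = 0.0578
d₁ = 0.0578 / 0.1400 = 0.4131 → 0.41
√T = √0.25 = 0.5000
φ(d₁) = φ(0.41) = 0.3668
vega = S·φ(d₁)·√T = 465·0.3668·0.5000 = 85.2810
(The put has the same vega.)

85.28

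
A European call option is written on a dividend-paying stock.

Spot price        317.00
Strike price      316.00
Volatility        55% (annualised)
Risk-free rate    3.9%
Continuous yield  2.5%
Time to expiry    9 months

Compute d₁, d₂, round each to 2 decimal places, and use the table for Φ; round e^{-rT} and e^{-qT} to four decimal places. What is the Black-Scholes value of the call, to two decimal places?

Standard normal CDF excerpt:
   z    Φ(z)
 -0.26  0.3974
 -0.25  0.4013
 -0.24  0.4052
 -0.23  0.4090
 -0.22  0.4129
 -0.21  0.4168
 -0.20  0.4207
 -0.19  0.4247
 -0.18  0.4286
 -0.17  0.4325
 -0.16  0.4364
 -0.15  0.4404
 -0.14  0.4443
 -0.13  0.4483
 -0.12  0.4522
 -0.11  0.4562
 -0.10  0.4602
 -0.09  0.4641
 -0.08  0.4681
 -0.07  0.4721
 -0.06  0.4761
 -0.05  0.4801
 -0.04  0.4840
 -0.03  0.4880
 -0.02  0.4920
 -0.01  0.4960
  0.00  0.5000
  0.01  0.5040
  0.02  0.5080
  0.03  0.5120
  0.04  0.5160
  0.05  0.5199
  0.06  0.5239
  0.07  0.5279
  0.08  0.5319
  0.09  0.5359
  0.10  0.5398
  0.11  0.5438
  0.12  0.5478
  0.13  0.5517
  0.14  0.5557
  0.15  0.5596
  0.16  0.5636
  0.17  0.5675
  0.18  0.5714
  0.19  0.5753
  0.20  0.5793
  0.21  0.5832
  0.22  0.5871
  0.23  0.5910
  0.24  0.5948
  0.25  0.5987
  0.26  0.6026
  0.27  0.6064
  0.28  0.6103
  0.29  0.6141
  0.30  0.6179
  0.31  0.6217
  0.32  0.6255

60.74

T = 0.75;  σ√T = 0.4763
ln(S/K) + (r − q + σ²/2)T = ln(317/316) + (0.039 − 0.025 + 0.55²/2)·0.75 = 0.0032 + 0.1239 = 0.1271
d₁ = 0.1271 / 0.4763 = 0.2668 ≈ 0.27
d₂ = d₁ − σ√T = 0.2668 − 0.4763 = -0.2095 ≈ -0.21
e^(−qT) = e^(−0.025·0.75) = 0.9814;  e^(−rT) = e^(−0.039·0.75) = 0.9712
N(d₁) = N(0.27) = 0.6064;  N(d₂) = N(-0.21) = 0.4168
C = 317·0.9814·0.6064 − 316·0.9712·0.4168 = 188.6533 − 127.9156 = 60.7378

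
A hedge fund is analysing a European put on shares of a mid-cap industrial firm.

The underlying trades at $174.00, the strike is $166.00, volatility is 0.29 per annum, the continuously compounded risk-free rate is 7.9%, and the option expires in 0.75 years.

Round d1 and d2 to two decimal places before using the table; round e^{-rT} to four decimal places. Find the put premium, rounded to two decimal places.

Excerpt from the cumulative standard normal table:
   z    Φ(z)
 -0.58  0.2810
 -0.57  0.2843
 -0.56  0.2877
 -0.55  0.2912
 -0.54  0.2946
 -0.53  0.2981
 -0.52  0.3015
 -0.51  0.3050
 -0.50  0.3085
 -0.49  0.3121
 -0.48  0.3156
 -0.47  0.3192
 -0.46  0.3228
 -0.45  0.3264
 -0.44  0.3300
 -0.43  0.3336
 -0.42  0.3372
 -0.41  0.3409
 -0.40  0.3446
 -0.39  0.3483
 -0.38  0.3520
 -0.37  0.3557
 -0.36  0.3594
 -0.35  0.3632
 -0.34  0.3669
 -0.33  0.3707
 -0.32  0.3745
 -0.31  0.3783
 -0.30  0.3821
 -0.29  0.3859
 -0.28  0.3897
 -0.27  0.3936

$9.11

σ√T = 0.29·√0.75 = 0.2511
ln(S/K) + (r + σ²/2)T = ln(174/166) + (0.079 + 0.29²/2)·0.75 = 0.0471 + 0.0908 = 0.1379
d₁ = 0.1379 / 0.2511 = 0.5489 which rounds to 0.55
d₂ = d₁ − σ√T = 0.5489 − 0.2511 = 0.2978 which rounds to 0.30
e^(−rT) = e^(−0.079·0.75) = 0.9425
N(−d₂) = N(-0.30) = 0.3821;  N(−d₁) = N(-0.55) = 0.2912
P = 166·0.9425·0.3821 − 174·0.2912 = 59.7815 − 50.6688 = 9.1127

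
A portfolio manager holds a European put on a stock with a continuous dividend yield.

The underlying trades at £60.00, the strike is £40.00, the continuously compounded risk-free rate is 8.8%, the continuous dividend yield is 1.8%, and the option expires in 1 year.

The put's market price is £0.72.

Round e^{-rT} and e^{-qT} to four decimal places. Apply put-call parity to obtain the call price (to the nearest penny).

£23.02

e^(−qT) = e^(−0.018·1) = 0.9822;  e^(−rT) = e^(−0.088·1) = 0.9158
Put-call parity: C − P = S·e^(−qT) − K·e^(−rT) = 60·0.9822 − 40·0.9158 = 58.9320 − 36.6320 = 22.3000
C = P + (C − P) = 0.72 + (22.3000) = 23.0200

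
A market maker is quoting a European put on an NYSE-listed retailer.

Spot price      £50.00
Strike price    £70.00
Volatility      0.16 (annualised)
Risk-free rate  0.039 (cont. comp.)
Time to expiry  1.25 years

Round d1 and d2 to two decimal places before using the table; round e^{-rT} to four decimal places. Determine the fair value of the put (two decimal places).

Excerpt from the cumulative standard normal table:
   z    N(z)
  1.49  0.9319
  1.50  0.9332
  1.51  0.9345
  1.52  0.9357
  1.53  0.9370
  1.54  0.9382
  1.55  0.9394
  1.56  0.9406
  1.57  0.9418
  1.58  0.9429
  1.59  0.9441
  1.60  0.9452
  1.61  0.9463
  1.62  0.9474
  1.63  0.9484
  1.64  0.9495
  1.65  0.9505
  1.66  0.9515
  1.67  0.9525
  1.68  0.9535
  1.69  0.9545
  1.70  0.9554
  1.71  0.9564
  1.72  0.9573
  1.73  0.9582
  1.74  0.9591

£16.91

σ√T = 0.16·√1.25 = 0.1789
ln(S/K) + (r + σ²/2)T = ln(50/70) + (0.039 + 0.16²/2)·1.25 = -0.3365 + 0.0648 = -0.2717
d₁ = -0.2717 / 0.1789 = -1.5190 ⇒ -1.52
d₂ = d₁ − σ√T = -1.5190 − 0.1789 = -1.6979 ⇒ -1.70
e^(−rT) = e^(−0.039·1.25) = 0.9524
P = 70·0.9524·N(1.70) − 50·N(1.52) = 70·0.9524·0.9554 − 50·0.9357 = 63.6946 − 46.7850 = 16.9096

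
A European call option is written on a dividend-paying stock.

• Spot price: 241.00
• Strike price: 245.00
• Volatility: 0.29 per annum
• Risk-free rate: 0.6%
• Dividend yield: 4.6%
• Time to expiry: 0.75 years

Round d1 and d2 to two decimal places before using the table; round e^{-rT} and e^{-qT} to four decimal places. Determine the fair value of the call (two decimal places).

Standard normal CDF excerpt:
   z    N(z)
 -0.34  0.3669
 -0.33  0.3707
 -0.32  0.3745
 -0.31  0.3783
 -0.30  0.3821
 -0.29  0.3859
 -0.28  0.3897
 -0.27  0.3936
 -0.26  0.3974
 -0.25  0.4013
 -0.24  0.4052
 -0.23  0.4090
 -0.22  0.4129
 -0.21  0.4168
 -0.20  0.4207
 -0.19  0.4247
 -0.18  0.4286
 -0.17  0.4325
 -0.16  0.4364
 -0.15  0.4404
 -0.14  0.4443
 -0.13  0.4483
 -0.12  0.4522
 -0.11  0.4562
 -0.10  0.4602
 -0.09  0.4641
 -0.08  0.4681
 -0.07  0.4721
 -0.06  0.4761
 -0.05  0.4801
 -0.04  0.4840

σ√T = 0.29·√0.75 = 0.2511
d₁ = [ln(241/245) + (0.006 − 0.046 + 0.29²/2)·0.75] / 0.2511 = [-0.0165 + 0.0015] / 0.2511 = -0.0594 → -0.06
d₂ = d₁ − σ√T = -0.0594 − 0.2511 = -0.3106 → -0.31
e^(−qT) = e^(−0.046·0.75) = 0.9661;  e^(−rT) = e^(−0.006·0.75) = 0.9955
C = 241·0.9661·N(-0.06) − 245·0.9955·N(-0.31) = 241·0.9661·0.4761 − 245·0.9955·0.3783 = 110.8504 − 92.2664 = 18.5840

18.58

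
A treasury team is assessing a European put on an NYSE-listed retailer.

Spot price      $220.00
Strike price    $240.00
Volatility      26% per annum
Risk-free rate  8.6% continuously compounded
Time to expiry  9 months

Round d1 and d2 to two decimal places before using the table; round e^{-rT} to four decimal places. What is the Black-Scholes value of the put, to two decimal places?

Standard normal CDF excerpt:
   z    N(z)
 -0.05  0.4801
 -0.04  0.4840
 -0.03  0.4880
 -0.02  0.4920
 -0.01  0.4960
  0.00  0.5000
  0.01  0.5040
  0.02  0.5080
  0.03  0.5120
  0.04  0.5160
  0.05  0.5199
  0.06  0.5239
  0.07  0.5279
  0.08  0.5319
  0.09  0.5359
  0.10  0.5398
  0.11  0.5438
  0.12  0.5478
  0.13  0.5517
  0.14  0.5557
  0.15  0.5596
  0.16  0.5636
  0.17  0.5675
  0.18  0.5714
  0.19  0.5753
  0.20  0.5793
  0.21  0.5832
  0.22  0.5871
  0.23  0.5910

σ√T = 0.26 × 0.8660 = 0.2252
ln(S/K) + (r + σ²/2)T = ln(220/240) + (0.086 + 0.26²/2)·0.75 = -0.0870 + 0.0898 = 0.0028
d₁ = 0.0028 / 0.2252 = 0.0126 which rounds to 0.01
d₂ = d₁ − σ√T = 0.0126 − 0.2252 = -0.2126 which rounds to -0.21
exp(−rT) = exp(−0.086·0.75) = 0.9375
N(−d₂) = N(0.21) = 0.5832;  N(−d₁) = N(-0.01) = 0.4960
P = 240·0.9375·0.5832 − 220·0.4960 = 131.2200 − 109.1200 = 22.1000

$22.10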